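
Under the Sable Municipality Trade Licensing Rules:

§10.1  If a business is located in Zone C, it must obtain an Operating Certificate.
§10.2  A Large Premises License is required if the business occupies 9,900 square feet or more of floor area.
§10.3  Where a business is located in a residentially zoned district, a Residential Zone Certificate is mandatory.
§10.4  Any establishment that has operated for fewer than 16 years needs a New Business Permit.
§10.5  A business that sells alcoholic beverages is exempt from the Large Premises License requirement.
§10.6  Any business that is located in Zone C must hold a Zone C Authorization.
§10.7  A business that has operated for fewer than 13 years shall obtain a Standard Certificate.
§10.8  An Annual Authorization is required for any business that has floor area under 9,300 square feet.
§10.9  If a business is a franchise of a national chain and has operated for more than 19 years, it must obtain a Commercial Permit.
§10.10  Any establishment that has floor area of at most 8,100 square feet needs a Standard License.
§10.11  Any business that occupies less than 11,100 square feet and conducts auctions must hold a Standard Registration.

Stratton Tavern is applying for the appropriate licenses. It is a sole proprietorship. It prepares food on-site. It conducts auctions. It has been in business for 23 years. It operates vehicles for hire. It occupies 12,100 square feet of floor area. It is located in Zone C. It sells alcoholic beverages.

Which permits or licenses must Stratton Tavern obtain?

Operating Certificate, Zone C Authorization

§10.1 is located in Zone C → Operating Certificate required.
§10.2 floor area 12,100 square feet ≥ 9,900 square feet → Large Premises License required.
§10.3 is located in Zone C (not: is located in a residentially zoned district) → Residential Zone Certificate not required.
§10.4 years in business 23 ≥ 16 → New Business Permit not required.
§10.5 sells alcoholic beverages → exempt from Large Premises License.
§10.6 is located in Zone C → Zone C Authorization required.
§10.7 years in business 23 ≥ 13 → Standard Certificate not required.
§10.8 floor area 12,100 square feet ≥ 9,300 square feet → Annual Authorization not required.
§10.9 is a sole proprietorship (not: is a franchise of a national chain); years in business 23 > 19 → Commercial Permit not required.
§10.10 floor area 12,100 square feet > 8,100 square feet → Standard License not required.
§10.11 floor area 12,100 square feet ≥ 11,100 square feet; conducts auctions → Standard Registration not required.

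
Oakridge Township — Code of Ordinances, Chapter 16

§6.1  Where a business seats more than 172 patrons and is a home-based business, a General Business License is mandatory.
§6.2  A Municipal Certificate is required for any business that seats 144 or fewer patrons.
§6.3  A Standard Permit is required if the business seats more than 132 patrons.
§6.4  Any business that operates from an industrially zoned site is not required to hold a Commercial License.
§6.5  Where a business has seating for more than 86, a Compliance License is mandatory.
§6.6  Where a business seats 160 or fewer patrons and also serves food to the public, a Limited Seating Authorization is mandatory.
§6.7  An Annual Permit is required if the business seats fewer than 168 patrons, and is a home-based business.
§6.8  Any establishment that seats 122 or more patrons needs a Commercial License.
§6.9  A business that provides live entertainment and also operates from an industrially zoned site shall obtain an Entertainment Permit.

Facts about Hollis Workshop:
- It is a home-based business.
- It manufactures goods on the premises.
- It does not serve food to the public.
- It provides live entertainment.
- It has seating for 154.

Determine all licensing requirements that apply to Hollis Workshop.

§6.1 seating 154 ≤ 172; is a home-based business → General Business License not required.
§6.2 seating 154 > 144 → Municipal Certificate not required.
§6.3 seating 154 > 132 → Standard Permit required.
§6.4 is a home-based business (not: operates from an industrially zoned site) → Commercial License exemption does not apply.
§6.5 seating 154 > 86 → Compliance License required.
§6.6 seating 154 ≤ 160; does not serve food to the public → Limited Seating Authorization not required.
§6.7 seating 154 < 168; is a home-based business → Annual Permit required.
§6.8 seating 154 ≥ 122 → Commercial License required.
§6.9 provides live entertainment; is a home-based business (not: operates from an industrially zoned site) → Entertainment Permit not required.

Annual Permit, Commercial License, Compliance License, Standard Permit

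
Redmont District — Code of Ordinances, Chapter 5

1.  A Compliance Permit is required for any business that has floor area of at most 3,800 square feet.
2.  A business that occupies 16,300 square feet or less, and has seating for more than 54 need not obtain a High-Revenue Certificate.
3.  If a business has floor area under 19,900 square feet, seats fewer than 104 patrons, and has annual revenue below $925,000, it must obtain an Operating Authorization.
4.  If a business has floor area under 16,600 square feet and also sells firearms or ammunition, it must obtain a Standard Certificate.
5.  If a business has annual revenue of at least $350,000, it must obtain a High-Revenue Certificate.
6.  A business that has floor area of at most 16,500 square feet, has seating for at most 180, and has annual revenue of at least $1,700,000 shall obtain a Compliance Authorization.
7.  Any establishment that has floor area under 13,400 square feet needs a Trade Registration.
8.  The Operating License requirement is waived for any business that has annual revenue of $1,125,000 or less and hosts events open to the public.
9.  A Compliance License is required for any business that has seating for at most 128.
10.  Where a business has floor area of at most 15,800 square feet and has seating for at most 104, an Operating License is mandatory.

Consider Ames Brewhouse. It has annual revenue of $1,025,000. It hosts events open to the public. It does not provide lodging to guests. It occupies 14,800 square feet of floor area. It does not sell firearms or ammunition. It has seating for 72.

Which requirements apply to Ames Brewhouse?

1. floor area 14,800 square feet > 3,800 square feet → Compliance Permit not required.
2. floor area 14,800 square feet ≤ 16,300 square feet; seating 72 > 54 → exempt from High-Revenue Certificate.
3. floor area 14,800 square feet < 19,900 square feet; seating 72 < 104; revenue $1,025,000 ≥ $925,000 → Operating Authorization not required.
4. floor area 14,800 square feet < 16,600 square feet; does not sell firearms or ammunition → Standard Certificate not required.
5. revenue $1,025,000 ≥ $350,000 → High-Revenue Certificate required.
6. floor area 14,800 square feet ≤ 16,500 square feet; seating 72 ≤ 180; revenue $1,025,000 < $1,700,000 → Compliance Authorization not required.
7. floor area 14,800 square feet ≥ 13,400 square feet → Trade Registration not required.
8. revenue $1,025,000 ≤ $1,125,000; hosts events open to the public → exempt from Operating License.
9. seating 72 ≤ 128 → Compliance License required.
10. floor area 14,800 square feet ≤ 15,800 square feet; seating 72 ≤ 104 → Operating License required.

Compliance License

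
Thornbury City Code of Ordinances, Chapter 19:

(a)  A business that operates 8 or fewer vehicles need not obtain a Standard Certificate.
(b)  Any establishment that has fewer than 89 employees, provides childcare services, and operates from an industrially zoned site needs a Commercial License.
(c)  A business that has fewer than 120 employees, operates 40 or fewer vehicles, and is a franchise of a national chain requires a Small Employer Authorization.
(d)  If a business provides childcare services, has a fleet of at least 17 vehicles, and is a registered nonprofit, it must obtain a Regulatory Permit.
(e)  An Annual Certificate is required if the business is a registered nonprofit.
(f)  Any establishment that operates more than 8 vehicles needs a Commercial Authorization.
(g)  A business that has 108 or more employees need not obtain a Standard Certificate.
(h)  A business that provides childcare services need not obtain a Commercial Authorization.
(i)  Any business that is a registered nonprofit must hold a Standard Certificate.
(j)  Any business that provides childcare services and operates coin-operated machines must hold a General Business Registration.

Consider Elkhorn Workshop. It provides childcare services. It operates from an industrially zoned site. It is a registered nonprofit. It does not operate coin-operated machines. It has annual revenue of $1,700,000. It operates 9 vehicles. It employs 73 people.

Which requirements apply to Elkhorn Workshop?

(a) vehicles 9 > 8 → Standard Certificate exemption does not apply.
(b) employees 73 < 89; provides childcare services; operates from an industrially zoned site → Commercial License required.
(c) employees 73 < 120; vehicles 9 ≤ 40; is a registered nonprofit (not: is a franchise of a national chain) → Small Employer Authorization not required.
(d) provides childcare services; vehicles 9 < 17; is a registered nonprofit → Regulatory Permit not required.
(e) is a registered nonprofit → Annual Certificate required.
(f) vehicles 9 > 8 → Commercial Authorization required.
(g) employees 73 < 108 → Standard Certificate exemption does not apply.
(h) provides childcare services → exempt from Commercial Authorization.
(i) is a registered nonprofit → Standard Certificate required.
(j) provides childcare services; does not operate coin-operated machines → General Business Registration not required.

Annual Certificate, Commercial License, Standard Certificate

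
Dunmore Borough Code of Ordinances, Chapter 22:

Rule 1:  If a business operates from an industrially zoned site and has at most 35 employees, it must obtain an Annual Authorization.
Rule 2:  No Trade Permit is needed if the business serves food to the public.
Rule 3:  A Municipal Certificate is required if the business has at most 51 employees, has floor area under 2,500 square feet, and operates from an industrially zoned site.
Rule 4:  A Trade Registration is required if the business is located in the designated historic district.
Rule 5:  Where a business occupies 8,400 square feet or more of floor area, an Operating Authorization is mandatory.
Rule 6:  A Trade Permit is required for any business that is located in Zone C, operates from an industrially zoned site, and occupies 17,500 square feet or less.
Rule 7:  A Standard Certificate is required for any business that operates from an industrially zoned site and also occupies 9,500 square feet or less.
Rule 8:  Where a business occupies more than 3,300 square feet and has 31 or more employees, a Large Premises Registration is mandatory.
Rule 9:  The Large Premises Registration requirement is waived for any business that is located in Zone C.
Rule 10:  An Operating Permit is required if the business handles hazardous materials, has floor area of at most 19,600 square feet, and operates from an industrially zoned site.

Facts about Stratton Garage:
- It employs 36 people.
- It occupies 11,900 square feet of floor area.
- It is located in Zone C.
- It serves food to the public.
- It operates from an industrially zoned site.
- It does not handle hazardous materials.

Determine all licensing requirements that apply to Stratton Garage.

Operating Authorization

Rule 1: operates from an industrially zoned site; employees 36 > 35 → Annual Authorization not required.
Rule 2: serves food to the public → exempt from Trade Permit.
Rule 3: employees 36 ≤ 51; floor area 11,900 square feet ≥ 2,500 square feet; operates from an industrially zoned site → Municipal Certificate not required.
Rule 4: is located in Zone C (not: is located in the designated historic district) → Trade Registration not required.
Rule 5: floor area 11,900 square feet ≥ 8,400 square feet → Operating Authorization required.
Rule 6: is located in Zone C; operates from an industrially zoned site; floor area 11,900 square feet ≤ 17,500 square feet → Trade Permit required.
Rule 7: operates from an industrially zoned site; floor area 11,900 square feet > 9,500 square feet → Standard Certificate not required.
Rule 8: floor area 11,900 square feet > 3,300 square feet; employees 36 ≥ 31 → Large Premises Registration required.
Rule 9: is located in Zone C → exempt from Large Premises Registration.
Rule 10: does not handle hazardous materials; floor area 11,900 square feet ≤ 19,600 square feet; operates from an industrially zoned site → Operating Permit not required.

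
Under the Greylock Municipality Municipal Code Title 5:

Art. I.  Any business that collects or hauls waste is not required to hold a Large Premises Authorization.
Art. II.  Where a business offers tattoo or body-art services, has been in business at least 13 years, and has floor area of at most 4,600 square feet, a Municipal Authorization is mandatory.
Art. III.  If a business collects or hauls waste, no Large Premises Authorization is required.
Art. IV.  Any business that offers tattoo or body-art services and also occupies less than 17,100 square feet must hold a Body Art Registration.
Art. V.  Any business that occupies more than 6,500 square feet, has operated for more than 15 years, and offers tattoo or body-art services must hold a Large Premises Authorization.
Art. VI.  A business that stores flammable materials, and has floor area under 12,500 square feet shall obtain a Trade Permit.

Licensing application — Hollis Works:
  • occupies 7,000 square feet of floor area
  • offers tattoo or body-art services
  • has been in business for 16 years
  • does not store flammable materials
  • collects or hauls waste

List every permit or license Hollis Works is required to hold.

Body Art Registration

Art. I. collects or hauls waste → exempt from Large Premises Authorization.
Art. II. offers tattoo or body-art services; years in business 16 ≥ 13; floor area 7,000 square feet > 4,600 square feet → Municipal Authorization not required.
Art. III. collects or hauls waste → exempt from Large Premises Authorization.
Art. IV. offers tattoo or body-art services; floor area 7,000 square feet < 17,100 square feet → Body Art Registration required.
Art. V. floor area 7,000 square feet > 6,500 square feet; years in business 16 > 15; offers tattoo or body-art services → Large Premises Authorization required.
Art. VI. does not store flammable materials; floor area 7,000 square feet < 12,500 square feet → Trade Permit not required.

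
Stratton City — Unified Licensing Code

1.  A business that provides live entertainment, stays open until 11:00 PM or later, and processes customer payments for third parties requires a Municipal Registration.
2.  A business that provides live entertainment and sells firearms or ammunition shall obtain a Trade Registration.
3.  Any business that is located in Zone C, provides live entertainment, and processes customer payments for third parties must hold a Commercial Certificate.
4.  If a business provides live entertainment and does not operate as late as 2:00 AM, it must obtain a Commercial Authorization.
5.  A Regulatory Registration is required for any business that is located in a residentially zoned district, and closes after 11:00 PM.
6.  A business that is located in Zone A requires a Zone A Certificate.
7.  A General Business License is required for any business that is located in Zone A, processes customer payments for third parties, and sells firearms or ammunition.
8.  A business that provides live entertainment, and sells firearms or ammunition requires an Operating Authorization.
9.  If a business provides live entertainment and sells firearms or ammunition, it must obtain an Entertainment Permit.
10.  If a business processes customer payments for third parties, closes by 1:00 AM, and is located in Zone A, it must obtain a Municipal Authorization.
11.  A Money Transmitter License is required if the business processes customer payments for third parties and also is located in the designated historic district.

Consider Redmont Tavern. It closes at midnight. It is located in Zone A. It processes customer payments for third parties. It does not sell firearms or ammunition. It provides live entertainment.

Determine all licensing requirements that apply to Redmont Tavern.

1. provides live entertainment; closes midnight, after 11:00 PM; processes customer payments for third parties → Municipal Registration required.
2. provides live entertainment; does not sell firearms or ammunition → Trade Registration not required.
3. is located in Zone A (not: is located in Zone C); provides live entertainment; processes customer payments for third parties → Commercial Certificate not required.
4. provides live entertainment; closes midnight, at/before 2:00 AM → Commercial Authorization required.
5. is located in Zone A (not: is located in a residentially zoned district); closes midnight, after 11:00 PM → Regulatory Registration not required.
6. is located in Zone A → Zone A Certificate required.
7. is located in Zone A; processes customer payments for third parties; does not sell firearms or ammunition → General Business License not required.
8. provides live entertainment; does not sell firearms or ammunition → Operating Authorization not required.
9. provides live entertainment; does not sell firearms or ammunition → Entertainment Permit not required.
10. processes customer payments for third parties; closes midnight, at/before 1:00 AM; is located in Zone A → Municipal Authorization required.
11. processes customer payments for third parties; is located in Zone A (not: is located in the designated historic district) → Money Transmitter License not required.

Commercial Authorization, Municipal Authorization, Municipal Registration, Zone A Certificate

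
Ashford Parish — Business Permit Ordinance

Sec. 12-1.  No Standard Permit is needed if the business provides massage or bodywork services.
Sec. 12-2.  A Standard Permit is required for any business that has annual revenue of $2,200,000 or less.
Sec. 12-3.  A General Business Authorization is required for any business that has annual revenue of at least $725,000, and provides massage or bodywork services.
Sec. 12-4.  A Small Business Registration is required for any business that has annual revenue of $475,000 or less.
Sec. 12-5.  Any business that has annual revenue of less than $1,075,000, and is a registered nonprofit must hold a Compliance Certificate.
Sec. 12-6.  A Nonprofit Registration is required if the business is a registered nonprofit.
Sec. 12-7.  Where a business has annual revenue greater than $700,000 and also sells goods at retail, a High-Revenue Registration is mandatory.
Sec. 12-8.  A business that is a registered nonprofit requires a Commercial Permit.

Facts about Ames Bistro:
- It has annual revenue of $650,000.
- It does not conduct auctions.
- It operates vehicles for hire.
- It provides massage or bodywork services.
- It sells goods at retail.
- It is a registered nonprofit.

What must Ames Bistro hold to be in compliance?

Commercial Permit, Compliance Certificate, Nonprofit Registration

Sec. 12-1. provides massage or bodywork services → exempt from Standard Permit.
Sec. 12-2. revenue $650,000 ≤ $2,200,000 → Standard Permit required.
Sec. 12-3. revenue $650,000 < $725,000; provides massage or bodywork services → General Business Authorization not required.
Sec. 12-4. revenue $650,000 > $475,000 → Small Business Registration not required.
Sec. 12-5. revenue $650,000 < $1,075,000; is a registered nonprofit → Compliance Certificate required.
Sec. 12-6. is a registered nonprofit → Nonprofit Registration required.
Sec. 12-7. revenue $650,000 ≤ $700,000; sells goods at retail → High-Revenue Registration not required.
Sec. 12-8. is a registered nonprofit → Commercial Permit required.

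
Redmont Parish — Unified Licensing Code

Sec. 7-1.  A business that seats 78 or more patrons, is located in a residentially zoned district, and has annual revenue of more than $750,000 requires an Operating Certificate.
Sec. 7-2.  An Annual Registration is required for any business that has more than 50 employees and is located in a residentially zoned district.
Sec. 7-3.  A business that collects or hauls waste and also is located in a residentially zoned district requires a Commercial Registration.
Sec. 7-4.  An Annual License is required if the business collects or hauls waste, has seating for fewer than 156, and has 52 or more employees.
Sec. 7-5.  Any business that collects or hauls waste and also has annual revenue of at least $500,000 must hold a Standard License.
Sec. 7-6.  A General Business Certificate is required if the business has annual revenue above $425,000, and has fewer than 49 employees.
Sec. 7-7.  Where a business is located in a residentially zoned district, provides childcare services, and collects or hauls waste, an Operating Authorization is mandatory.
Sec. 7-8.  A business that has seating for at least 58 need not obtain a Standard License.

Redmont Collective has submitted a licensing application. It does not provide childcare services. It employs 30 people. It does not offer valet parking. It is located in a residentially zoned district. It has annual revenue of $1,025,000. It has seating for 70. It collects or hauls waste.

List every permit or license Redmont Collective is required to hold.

Commercial Registration, General Business Certificate

Sec. 7-1. seating 70 < 78; is located in a residentially zoned district; revenue $1,025,000 > $750,000 → Operating Certificate not required.
Sec. 7-2. employees 30 ≤ 50; is located in a residentially zoned district → Annual Registration not required.
Sec. 7-3. collects or hauls waste; is located in a residentially zoned district → Commercial Registration required.
Sec. 7-4. collects or hauls waste; seating 70 < 156; employees 30 < 52 → Annual License not required.
Sec. 7-5. collects or hauls waste; revenue $1,025,000 ≥ $500,000 → Standard License required.
Sec. 7-6. revenue $1,025,000 > $425,000; employees 30 < 49 → General Business Certificate required.
Sec. 7-7. is located in a residentially zoned district; does not provide childcare services; collects or hauls waste → Operating Authorization not required.
Sec. 7-8. seating 70 ≥ 58 → exempt from Standard License.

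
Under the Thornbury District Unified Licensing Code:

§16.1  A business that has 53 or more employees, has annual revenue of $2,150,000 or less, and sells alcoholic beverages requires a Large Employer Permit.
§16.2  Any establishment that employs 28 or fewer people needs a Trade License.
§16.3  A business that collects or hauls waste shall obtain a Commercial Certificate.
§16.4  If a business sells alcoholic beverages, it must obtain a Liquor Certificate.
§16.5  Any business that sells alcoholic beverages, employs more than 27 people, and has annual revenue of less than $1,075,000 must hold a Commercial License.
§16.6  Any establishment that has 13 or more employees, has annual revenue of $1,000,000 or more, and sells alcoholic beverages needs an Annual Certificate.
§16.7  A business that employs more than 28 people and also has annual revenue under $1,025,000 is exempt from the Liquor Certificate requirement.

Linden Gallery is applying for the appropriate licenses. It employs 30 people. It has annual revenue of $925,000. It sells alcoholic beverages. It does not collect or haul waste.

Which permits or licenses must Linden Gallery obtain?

Commercial License

§16.1 employees 30 < 53; revenue $925,000 ≤ $2,150,000; sells alcoholic beverages → Large Employer Permit not required.
§16.2 employees 30 > 28 → Trade License not required.
§16.3 does not collect or haul waste → Commercial Certificate not required.
§16.4 sells alcoholic beverages → Liquor Certificate required.
§16.5 sells alcoholic beverages; employees 30 > 27; revenue $925,000 < $1,075,000 → Commercial License required.
§16.6 employees 30 ≥ 13; revenue $925,000 < $1,000,000; sells alcoholic beverages → Annual Certificate not required.
§16.7 employees 30 > 28; revenue $925,000 < $1,025,000 → exempt from Liquor Certificate.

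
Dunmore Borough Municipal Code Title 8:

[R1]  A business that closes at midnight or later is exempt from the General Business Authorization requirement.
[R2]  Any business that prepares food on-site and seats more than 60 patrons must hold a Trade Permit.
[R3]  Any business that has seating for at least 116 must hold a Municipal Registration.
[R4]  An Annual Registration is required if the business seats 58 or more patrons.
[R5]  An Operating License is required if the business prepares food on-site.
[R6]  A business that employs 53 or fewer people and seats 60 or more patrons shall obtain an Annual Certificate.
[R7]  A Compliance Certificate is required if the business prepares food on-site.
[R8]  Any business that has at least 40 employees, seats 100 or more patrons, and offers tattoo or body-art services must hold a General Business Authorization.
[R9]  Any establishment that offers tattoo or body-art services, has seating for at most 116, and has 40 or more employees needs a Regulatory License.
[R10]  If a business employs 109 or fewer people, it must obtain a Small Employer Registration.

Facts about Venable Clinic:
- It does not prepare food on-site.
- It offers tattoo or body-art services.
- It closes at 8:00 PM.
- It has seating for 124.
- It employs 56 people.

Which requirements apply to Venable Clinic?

Annual Registration, General Business Authorization, Municipal Registration, Small Employer Registration

[R1] closes 8:00 PM, at/before midnight → General Business Authorization exemption does not apply.
[R2] does not prepare food on-site; seating 124 > 60 → Trade Permit not required.
[R3] seating 124 ≥ 116 → Municipal Registration required.
[R4] seating 124 ≥ 58 → Annual Registration required.
[R5] does not prepare food on-site → Operating License not required.
[R6] employees 56 > 53; seating 124 ≥ 60 → Annual Certificate not required.
[R7] does not prepare food on-site → Compliance Certificate not required.
[R8] employees 56 ≥ 40; seating 124 ≥ 100; offers tattoo or body-art services → General Business Authorization required.
[R9] offers tattoo or body-art services; seating 124 > 116; employees 56 ≥ 40 → Regulatory License not required.
[R10] employees 56 ≤ 109 → Small Employer Registration required.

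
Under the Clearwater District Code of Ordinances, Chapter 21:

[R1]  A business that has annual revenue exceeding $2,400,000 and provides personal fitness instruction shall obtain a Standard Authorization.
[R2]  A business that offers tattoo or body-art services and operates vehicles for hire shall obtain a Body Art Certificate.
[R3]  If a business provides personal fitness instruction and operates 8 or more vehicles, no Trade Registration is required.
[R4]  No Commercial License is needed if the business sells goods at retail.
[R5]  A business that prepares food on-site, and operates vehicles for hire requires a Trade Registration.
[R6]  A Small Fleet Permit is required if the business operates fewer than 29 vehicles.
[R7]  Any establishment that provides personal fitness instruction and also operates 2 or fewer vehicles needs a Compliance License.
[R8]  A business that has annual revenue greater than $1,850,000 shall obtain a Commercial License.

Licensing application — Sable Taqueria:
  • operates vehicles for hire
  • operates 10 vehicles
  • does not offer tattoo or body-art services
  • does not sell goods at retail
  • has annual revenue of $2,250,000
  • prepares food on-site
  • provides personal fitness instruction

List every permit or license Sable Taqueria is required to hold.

[R1] revenue $2,250,000 ≤ $2,400,000; provides personal fitness instruction → Standard Authorization not required.
[R2] does not offer tattoo or body-art services; operates vehicles for hire → Body Art Certificate not required.
[R3] provides personal fitness instruction; vehicles 10 ≥ 8 → exempt from Trade Registration.
[R4] does not sell goods at retail → Commercial License exemption does not apply.
[R5] prepares food on-site; operates vehicles for hire → Trade Registration required.
[R6] vehicles 10 < 29 → Small Fleet Permit required.
[R7] provides personal fitness instruction; vehicles 10 > 2 → Compliance License not required.
[R8] revenue $2,250,000 > $1,850,000 → Commercial License required.

Commercial License, Small Fleet Permit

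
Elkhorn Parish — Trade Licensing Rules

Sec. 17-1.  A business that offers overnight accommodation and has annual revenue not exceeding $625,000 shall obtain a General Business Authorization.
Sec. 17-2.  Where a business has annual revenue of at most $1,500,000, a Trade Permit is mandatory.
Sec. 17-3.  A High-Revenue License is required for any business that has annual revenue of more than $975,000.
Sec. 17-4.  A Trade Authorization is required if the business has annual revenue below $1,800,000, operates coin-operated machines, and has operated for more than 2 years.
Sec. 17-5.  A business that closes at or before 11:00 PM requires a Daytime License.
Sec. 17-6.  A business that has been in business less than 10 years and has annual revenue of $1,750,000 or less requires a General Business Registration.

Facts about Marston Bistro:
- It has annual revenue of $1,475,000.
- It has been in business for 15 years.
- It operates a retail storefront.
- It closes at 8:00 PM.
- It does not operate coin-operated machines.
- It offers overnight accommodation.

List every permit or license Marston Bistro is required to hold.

Daytime License, High-Revenue License, Trade Permit

Sec. 17-1. offers overnight accommodation; revenue $1,475,000 > $625,000 → General Business Authorization not required.
Sec. 17-2. revenue $1,475,000 ≤ $1,500,000 → Trade Permit required.
Sec. 17-3. revenue $1,475,000 > $975,000 → High-Revenue License required.
Sec. 17-4. revenue $1,475,000 < $1,800,000; does not operate coin-operated machines; years in business 15 > 2 → Trade Authorization not required.
Sec. 17-5. closes 8:00 PM, at/before 11:00 PM → Daytime License required.
Sec. 17-6. years in business 15 ≥ 10; revenue $1,475,000 ≤ $1,750,000 → General Business Registration not required.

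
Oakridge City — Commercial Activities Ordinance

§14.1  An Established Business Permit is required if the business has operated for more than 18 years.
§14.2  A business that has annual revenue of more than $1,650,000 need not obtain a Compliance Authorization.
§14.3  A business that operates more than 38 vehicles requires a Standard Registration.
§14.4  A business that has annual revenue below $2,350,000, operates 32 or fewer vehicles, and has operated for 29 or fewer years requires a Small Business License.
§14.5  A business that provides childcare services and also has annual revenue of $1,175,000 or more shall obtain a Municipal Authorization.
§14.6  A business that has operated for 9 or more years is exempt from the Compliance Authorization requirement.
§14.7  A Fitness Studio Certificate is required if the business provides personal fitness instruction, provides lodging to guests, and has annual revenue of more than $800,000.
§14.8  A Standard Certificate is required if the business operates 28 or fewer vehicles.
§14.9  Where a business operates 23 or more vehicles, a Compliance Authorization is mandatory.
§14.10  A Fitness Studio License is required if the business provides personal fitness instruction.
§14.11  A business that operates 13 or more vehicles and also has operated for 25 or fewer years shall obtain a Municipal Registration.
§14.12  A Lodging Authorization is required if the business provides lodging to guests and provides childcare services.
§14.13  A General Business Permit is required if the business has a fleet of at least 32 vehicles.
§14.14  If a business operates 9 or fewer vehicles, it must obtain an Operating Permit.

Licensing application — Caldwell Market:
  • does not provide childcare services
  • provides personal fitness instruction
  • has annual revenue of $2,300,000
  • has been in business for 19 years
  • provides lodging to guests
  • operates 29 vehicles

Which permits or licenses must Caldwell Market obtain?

Established Business Permit, Fitness Studio Certificate, Fitness Studio License, Municipal Registration, Small Business License

§14.1 years in business 19 > 18 → Established Business Permit required.
§14.2 revenue $2,300,000 > $1,650,000 → exempt from Compliance Authorization.
§14.3 vehicles 29 ≤ 38 → Standard Registration not required.
§14.4 revenue $2,300,000 < $2,350,000; vehicles 29 ≤ 32; years in business 19 ≤ 29 → Small Business License required.
§14.5 does not provide childcare services; revenue $2,300,000 ≥ $1,175,000 → Municipal Authorization not required.
§14.6 years in business 19 ≥ 9 → exempt from Compliance Authorization.
§14.7 provides personal fitness instruction; provides lodging to guests; revenue $2,300,000 > $800,000 → Fitness Studio Certificate required.
§14.8 vehicles 29 > 28 → Standard Certificate not required.
§14.9 vehicles 29 ≥ 23 → Compliance Authorization required.
§14.10 provides personal fitness instruction → Fitness Studio License required.
§14.11 vehicles 29 ≥ 13; years in business 19 ≤ 25 → Municipal Registration required.
§14.12 provides lodging to guests; does not provide childcare services → Lodging Authorization not required.
§14.13 vehicles 29 < 32 → General Business Permit not required.
§14.14 vehicles 29 > 9 → Operating Permit not required.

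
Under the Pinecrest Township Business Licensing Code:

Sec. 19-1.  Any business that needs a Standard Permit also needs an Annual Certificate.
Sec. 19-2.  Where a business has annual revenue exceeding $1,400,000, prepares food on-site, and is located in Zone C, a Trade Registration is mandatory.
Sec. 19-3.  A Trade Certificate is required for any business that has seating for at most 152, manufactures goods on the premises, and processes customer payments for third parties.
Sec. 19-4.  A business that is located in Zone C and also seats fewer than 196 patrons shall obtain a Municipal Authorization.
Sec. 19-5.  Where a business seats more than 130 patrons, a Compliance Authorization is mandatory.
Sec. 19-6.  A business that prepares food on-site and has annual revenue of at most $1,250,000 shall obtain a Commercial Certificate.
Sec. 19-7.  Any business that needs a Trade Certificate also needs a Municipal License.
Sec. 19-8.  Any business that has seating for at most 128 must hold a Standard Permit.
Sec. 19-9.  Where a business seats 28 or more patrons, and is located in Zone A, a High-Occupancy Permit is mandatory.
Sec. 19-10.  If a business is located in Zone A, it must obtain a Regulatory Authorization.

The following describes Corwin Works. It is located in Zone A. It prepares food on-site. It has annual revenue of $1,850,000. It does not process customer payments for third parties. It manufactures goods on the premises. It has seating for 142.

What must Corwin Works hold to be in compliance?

Sec. 19-1. Standard Permit is not required → no effect.
Sec. 19-2. revenue $1,850,000 > $1,400,000; prepares food on-site; is located in Zone A (not: is located in Zone C) → Trade Registration not required.
Sec. 19-3. seating 142 ≤ 152; manufactures goods on the premises; does not process customer payments for third parties → Trade Certificate not required.
Sec. 19-4. is located in Zone A (not: is located in Zone C); seating 142 < 196 → Municipal Authorization not required.
Sec. 19-5. seating 142 > 130 → Compliance Authorization required.
Sec. 19-6. prepares food on-site; revenue $1,850,000 > $1,250,000 → Commercial Certificate not required.
Sec. 19-7. Trade Certificate is not required → no effect.
Sec. 19-8. seating 142 > 128 → Standard Permit not required.
Sec. 19-9. seating 142 ≥ 28; is located in Zone A → High-Occupancy Permit required.
Sec. 19-10. is located in Zone A → Regulatory Authorization required.

Compliance Authorization, High-Occupancy Permit, Regulatory Authorization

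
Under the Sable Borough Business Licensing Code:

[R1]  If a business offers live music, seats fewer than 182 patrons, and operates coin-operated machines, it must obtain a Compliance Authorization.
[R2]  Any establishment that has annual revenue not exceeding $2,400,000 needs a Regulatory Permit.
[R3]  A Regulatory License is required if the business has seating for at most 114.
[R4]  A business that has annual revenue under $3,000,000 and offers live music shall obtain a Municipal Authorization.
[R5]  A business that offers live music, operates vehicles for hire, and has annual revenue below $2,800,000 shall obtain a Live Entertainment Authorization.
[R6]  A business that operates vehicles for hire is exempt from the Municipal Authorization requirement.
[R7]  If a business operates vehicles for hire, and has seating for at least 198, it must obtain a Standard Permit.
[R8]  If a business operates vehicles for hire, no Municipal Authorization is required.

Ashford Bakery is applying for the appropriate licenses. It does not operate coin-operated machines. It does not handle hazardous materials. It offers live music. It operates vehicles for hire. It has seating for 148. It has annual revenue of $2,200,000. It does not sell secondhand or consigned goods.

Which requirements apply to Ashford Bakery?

[R1] offers live music; seating 148 < 182; does not operate coin-operated machines → Compliance Authorization not required.
[R2] revenue $2,200,000 ≤ $2,400,000 → Regulatory Permit required.
[R3] seating 148 > 114 → Regulatory License not required.
[R4] revenue $2,200,000 < $3,000,000; offers live music → Municipal Authorization required.
[R5] offers live music; operates vehicles for hire; revenue $2,200,000 < $2,800,000 → Live Entertainment Authorization required.
[R6] operates vehicles for hire → exempt from Municipal Authorization.
[R7] operates vehicles for hire; seating 148 < 198 → Standard Permit not required.
[R8] operates vehicles for hire → exempt from Municipal Authorization.

Live Entertainment Authorization, Regulatory Permit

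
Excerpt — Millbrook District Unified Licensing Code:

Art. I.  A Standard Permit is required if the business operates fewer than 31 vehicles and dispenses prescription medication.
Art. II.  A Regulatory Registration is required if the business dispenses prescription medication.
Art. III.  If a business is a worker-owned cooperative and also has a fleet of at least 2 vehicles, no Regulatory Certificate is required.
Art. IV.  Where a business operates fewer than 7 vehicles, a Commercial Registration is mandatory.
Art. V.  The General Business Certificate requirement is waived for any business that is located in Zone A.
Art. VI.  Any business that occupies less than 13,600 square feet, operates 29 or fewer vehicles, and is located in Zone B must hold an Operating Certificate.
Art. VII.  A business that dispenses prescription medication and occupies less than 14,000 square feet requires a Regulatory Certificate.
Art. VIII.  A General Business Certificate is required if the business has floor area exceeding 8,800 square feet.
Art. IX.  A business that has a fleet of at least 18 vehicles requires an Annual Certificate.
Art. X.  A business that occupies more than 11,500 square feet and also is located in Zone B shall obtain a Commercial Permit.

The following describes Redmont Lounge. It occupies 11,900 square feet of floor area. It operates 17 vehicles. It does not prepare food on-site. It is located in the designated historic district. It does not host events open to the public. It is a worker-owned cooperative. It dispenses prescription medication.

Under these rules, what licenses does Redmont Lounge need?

General Business Certificate, Regulatory Registration, Standard Permit

Art. I. vehicles 17 < 31; dispenses prescription medication → Standard Permit required.
Art. II. dispenses prescription medication → Regulatory Registration required.
Art. III. is a worker-owned cooperative; vehicles 17 ≥ 2 → exempt from Regulatory Certificate.
Art. IV. vehicles 17 ≥ 7 → Commercial Registration not required.
Art. V. is located in the designated historic district (not: is located in Zone A) → General Business Certificate exemption does not apply.
Art. VI. floor area 11,900 square feet < 13,600 square feet; vehicles 17 ≤ 29; is located in the designated historic district (not: is located in Zone B) → Operating Certificate not required.
Art. VII. dispenses prescription medication; floor area 11,900 square feet < 14,000 square feet → Regulatory Certificate required.
Art. VIII. floor area 11,900 square feet > 8,800 square feet → General Business Certificate required.
Art. IX. vehicles 17 < 18 → Annual Certificate not required.
Art. X. floor area 11,900 square feet > 11,500 square feet; is located in the designated historic district (not: is located in Zone B) → Commercial Permit not required.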